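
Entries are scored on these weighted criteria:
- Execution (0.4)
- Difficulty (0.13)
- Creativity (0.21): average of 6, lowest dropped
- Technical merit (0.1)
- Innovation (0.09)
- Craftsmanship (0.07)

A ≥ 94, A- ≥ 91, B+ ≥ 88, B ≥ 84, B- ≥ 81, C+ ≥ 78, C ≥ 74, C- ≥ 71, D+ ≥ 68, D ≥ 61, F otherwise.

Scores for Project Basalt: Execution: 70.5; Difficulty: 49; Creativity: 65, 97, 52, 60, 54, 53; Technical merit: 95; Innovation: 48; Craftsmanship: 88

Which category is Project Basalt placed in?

Creativity: drop 52 → average of remaining 5 = 329/5 = 65.8
Weighted total:
  Execution 70.5 × 0.4 = 28.2
  Difficulty 49 × 0.13 = 6.37
  Creativity 65.8 × 0.21 = 13.818
  Technical merit 95 × 0.1 = 9.5
  Innovation 48 × 0.09 = 4.32
  Craftsmanship 88 × 0.07 = 6.16
Sum = 68.368
68.368 is ≥ 68 and < 71 → D+

D+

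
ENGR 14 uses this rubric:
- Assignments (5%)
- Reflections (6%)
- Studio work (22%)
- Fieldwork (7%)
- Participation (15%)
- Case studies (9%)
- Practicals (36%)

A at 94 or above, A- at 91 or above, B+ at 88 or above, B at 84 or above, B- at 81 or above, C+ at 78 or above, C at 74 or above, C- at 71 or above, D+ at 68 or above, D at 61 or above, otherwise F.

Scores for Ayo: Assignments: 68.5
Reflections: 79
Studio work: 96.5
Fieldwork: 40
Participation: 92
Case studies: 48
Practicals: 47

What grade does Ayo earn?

D

Weighted total:
  Assignments 68.5 × 0.05 = 3.425
  Reflections 79 × 0.06 = 4.74
  Studio work 96.5 × 0.22 = 21.23
  Fieldwork 40 × 0.07 = 2.8
  Participation 92 × 0.15 = 13.8
  Case studies 48 × 0.09 = 4.32
  Practicals 47 × 0.36 = 16.92
Sum = 67.235
67.235 is ≥ 61 and < 68 → D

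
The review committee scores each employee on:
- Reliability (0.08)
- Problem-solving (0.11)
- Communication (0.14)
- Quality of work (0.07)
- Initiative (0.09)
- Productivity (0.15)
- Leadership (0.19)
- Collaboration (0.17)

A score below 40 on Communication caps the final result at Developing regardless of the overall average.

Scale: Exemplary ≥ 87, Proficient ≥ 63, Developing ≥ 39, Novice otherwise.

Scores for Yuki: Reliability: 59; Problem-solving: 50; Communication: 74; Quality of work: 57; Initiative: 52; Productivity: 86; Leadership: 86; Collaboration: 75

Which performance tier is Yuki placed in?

Communication score 74 ≥ 40: minimum met.
Weighted total:
  Reliability 59 × 0.08 = 4.72
  Problem-solving 50 × 0.11 = 5.5
  Communication 74 × 0.14 = 10.36
  Quality of work 57 × 0.07 = 3.99
  Initiative 52 × 0.09 = 4.68
  Productivity 86 × 0.15 = 12.9
  Leadership 86 × 0.19 = 16.34
  Collaboration 75 × 0.17 = 12.75
Sum = 71.24
71.24 is ≥ 63 and < 87 → Proficient

Proficient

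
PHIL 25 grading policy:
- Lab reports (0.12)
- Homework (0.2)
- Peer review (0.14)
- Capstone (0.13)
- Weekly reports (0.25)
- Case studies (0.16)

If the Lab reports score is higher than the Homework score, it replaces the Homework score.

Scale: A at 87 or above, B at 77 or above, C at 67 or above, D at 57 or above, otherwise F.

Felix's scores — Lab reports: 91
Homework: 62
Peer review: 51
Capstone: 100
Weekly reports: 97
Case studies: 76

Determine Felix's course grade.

B

Lab reports (91) > Homework (62), so Homework counts as 91.
Weighted total:
  Lab reports 91 × 0.12 = 10.92
  Homework 91 × 0.2 = 18.2
  Peer review 51 × 0.14 = 7.14
  Capstone 100 × 0.13 = 13
  Weekly reports 97 × 0.25 = 24.25
  Case studies 76 × 0.16 = 12.16
Sum = 85.67
85.67 is ≥ 77 and < 87 → B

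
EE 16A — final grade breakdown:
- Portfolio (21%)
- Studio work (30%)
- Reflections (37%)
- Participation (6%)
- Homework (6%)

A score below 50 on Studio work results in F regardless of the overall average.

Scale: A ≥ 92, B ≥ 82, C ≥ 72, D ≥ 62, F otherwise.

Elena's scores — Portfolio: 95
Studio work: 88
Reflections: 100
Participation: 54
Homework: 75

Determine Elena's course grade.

Studio work score 88 ≥ 50: minimum met.
Weighted total:
  Portfolio 95 × 0.21 = 19.95
  Studio work 88 × 0.3 = 26.4
  Reflections 100 × 0.37 = 37
  Participation 54 × 0.06 = 3.24
  Homework 75 × 0.06 = 4.5
Sum = 91.09
91.09 is ≥ 82 and < 92 → B

B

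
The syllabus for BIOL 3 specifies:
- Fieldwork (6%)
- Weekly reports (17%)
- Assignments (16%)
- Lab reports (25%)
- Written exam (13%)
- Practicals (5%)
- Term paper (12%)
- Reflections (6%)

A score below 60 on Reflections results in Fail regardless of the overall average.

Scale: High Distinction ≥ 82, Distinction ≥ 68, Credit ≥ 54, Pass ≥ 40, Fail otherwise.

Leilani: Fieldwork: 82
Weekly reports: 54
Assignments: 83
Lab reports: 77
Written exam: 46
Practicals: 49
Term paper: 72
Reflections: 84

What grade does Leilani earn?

Distinction

Reflections score 84 ≥ 60: minimum met.
Weighted total:
  Fieldwork 82 × 0.06 = 4.92
  Weekly reports 54 × 0.17 = 9.18
  Assignments 83 × 0.16 = 13.28
  Lab reports 77 × 0.25 = 19.25
  Written exam 46 × 0.13 = 5.98
  Practicals 49 × 0.05 = 2.45
  Term paper 72 × 0.12 = 8.64
  Reflections 84 × 0.06 = 5.04
Sum = 68.74
68.74 is ≥ 68 and < 82 → Distinction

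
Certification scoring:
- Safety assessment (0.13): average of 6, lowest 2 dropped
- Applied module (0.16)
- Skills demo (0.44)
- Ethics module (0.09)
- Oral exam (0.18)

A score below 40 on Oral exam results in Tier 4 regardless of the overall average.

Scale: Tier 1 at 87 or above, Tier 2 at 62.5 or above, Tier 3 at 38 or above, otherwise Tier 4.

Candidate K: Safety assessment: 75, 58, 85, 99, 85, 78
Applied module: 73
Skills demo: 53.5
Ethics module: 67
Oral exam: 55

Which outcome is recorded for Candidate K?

Safety assessment: drop 58, 75 → average of remaining 4 = 347/4 = 86.75
Oral exam score 55 ≥ 40: minimum met.
Weighted total:
  Safety assessment 86.75 × 0.13 = 11.2775
  Applied module 73 × 0.16 = 11.68
  Skills demo 53.5 × 0.44 = 23.54
  Ethics module 67 × 0.09 = 6.03
  Oral exam 55 × 0.18 = 9.9
Sum = 62.4275
62.4275 is ≥ 38 and < 62.5 → Tier 3

Tier 3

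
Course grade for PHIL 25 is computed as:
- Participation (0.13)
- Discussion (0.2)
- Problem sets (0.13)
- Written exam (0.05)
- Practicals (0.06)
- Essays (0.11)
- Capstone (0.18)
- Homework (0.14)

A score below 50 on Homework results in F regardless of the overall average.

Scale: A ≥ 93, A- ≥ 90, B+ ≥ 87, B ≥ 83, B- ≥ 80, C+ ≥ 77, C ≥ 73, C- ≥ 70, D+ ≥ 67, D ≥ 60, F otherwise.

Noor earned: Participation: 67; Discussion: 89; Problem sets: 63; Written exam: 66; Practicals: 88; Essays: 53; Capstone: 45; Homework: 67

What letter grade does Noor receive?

D

Homework score 67 ≥ 50: minimum met.
Weighted total:
  Participation 67 × 0.13 = 8.71
  Discussion 89 × 0.2 = 17.8
  Problem sets 63 × 0.13 = 8.19
  Written exam 66 × 0.05 = 3.3
  Practicals 88 × 0.06 = 5.28
  Essays 53 × 0.11 = 5.83
  Capstone 45 × 0.18 = 8.1
  Homework 67 × 0.14 = 9.38
Sum = 66.59
66.59 is ≥ 60 and < 67 → D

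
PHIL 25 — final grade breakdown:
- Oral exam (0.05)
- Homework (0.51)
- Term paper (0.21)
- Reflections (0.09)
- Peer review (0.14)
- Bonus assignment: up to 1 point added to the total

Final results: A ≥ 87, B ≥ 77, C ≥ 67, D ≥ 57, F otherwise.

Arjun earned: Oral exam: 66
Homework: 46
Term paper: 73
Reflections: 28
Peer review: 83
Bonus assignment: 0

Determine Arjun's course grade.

F

Weighted total:
  Oral exam 66 × 0.05 = 3.3
  Homework 46 × 0.51 = 23.46
  Term paper 73 × 0.21 = 15.33
  Reflections 28 × 0.09 = 2.52
  Peer review 83 × 0.14 = 11.62
Sum = 56.23
Bonus assignment: 56.23 + 0 = 56.23
56.23 < 57 → F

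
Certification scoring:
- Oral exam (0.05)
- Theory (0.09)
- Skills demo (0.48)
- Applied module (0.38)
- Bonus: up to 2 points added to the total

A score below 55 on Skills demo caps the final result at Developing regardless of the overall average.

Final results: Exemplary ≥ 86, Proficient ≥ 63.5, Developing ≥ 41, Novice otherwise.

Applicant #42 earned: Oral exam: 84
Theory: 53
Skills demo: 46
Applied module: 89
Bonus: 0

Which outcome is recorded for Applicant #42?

Skills demo score 46 < 55: minimum not met.
Weighted total:
  Oral exam 84 × 0.05 = 4.2
  Theory 53 × 0.09 = 4.77
  Skills demo 46 × 0.48 = 22.08
  Applied module 89 × 0.38 = 33.82
Sum = 64.87
Bonus: 64.87 + 0 = 64.87
64.87 would be Proficient; cap at Developing applies → Developing.

Developing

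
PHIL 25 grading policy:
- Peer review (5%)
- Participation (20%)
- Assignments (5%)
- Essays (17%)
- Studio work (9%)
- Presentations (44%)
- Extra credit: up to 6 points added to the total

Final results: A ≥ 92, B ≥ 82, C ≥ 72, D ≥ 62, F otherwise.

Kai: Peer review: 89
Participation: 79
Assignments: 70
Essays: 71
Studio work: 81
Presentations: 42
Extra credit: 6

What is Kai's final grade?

Weighted total:
  Peer review 89 × 0.05 = 4.45
  Participation 79 × 0.2 = 15.8
  Assignments 70 × 0.05 = 3.5
  Essays 71 × 0.17 = 12.07
  Studio work 81 × 0.09 = 7.29
  Presentations 42 × 0.44 = 18.48
Sum = 61.59
Extra credit: 61.59 + 6 = 67.59
67.59 is ≥ 62 and < 72 → D

D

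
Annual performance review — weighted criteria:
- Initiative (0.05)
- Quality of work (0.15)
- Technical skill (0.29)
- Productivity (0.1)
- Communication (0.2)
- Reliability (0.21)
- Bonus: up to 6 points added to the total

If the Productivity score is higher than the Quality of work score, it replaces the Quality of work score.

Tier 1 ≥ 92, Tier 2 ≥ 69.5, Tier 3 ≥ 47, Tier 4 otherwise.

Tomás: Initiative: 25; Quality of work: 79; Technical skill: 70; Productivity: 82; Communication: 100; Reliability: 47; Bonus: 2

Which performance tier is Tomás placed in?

Productivity (82) > Quality of work (79), so Quality of work counts as 82.
Weighted total:
  Initiative 25 × 0.05 = 1.25
  Quality of work 82 × 0.15 = 12.3
  Technical skill 70 × 0.29 = 20.3
  Productivity 82 × 0.1 = 8.2
  Communication 100 × 0.2 = 20
  Reliability 47 × 0.21 = 9.87
Sum = 71.92
Bonus: 71.92 + 2 = 73.92
73.92 is ≥ 69.5 and < 92 → Tier 2

Tier 2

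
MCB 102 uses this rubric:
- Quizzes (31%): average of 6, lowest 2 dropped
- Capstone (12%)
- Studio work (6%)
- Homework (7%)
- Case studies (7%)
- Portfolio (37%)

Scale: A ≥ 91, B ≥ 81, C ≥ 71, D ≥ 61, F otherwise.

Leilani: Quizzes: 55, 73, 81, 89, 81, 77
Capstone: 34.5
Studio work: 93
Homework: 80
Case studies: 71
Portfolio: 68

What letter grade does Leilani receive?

Quizzes: drop 55, 73 → average of remaining 4 = 328/4 = 82
Weighted total:
  Quizzes 82 × 0.31 = 25.42
  Capstone 34.5 × 0.12 = 4.14
  Studio work 93 × 0.06 = 5.58
  Homework 80 × 0.07 = 5.6
  Case studies 71 × 0.07 = 4.97
  Portfolio 68 × 0.37 = 25.16
Sum = 70.87
70.87 is ≥ 61 and < 71 → D

D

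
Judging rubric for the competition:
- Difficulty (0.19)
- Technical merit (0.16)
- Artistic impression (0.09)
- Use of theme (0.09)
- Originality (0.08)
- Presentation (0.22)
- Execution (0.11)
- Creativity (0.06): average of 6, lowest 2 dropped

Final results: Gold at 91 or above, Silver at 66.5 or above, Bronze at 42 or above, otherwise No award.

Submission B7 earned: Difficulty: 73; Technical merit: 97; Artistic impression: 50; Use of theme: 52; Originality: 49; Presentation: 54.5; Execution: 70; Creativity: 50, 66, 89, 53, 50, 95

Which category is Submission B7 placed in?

Creativity: drop 50, 50 → average of remaining 4 = 303/4 = 75.75
Weighted total:
  Difficulty 73 × 0.19 = 13.87
  Technical merit 97 × 0.16 = 15.52
  Artistic impression 50 × 0.09 = 4.5
  Use of theme 52 × 0.09 = 4.68
  Originality 49 × 0.08 = 3.92
  Presentation 54.5 × 0.22 = 11.99
  Execution 70 × 0.11 = 7.7
  Creativity 75.75 × 0.06 = 4.545
Sum = 66.725
66.725 is ≥ 66.5 and < 91 → Silver

Silver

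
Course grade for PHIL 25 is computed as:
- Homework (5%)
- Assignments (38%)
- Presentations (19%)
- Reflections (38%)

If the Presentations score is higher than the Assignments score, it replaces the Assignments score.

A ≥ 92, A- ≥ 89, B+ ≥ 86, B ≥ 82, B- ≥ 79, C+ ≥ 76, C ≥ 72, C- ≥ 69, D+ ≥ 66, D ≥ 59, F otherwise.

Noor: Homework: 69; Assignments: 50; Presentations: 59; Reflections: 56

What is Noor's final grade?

Presentations (59) > Assignments (50), so Assignments counts as 59.
Weighted total:
  Homework 69 × 0.05 = 3.45
  Assignments 59 × 0.38 = 22.42
  Presentations 59 × 0.19 = 11.21
  Reflections 56 × 0.38 = 21.28
Sum = 58.36
58.36 < 59 → F

F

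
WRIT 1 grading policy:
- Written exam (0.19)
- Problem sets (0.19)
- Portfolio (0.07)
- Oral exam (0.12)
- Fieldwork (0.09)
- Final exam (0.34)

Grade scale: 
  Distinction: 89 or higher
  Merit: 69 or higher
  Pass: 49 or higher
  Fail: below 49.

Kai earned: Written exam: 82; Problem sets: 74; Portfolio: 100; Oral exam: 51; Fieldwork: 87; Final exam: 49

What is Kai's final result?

Pass

Weighted total:
  Written exam 82 × 0.19 = 15.58
  Problem sets 74 × 0.19 = 14.06
  Portfolio 100 × 0.07 = 7
  Oral exam 51 × 0.12 = 6.12
  Fieldwork 87 × 0.09 = 7.83
  Final exam 49 × 0.34 = 16.66
Sum = 67.25
67.25 is ≥ 49 and < 69 → Pass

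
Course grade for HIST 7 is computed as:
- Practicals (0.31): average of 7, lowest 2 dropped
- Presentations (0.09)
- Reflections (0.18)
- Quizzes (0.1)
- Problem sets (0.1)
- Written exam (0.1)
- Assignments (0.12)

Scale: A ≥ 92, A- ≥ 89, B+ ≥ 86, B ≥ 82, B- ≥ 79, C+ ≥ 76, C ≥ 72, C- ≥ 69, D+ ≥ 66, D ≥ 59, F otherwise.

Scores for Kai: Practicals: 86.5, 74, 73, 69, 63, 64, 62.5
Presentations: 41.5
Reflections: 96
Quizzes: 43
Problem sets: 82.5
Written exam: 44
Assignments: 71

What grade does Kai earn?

Practicals: drop 62.5, 63 → average of remaining 5 = 366.5/5 = 73.3
Weighted total:
  Practicals 73.3 × 0.31 = 22.723
  Presentations 41.5 × 0.09 = 3.735
  Reflections 96 × 0.18 = 17.28
  Quizzes 43 × 0.1 = 4.3
  Problem sets 82.5 × 0.1 = 8.25
  Written exam 44 × 0.1 = 4.4
  Assignments 71 × 0.12 = 8.52
Sum = 69.208
69.208 is ≥ 69 and < 72 → C-

C-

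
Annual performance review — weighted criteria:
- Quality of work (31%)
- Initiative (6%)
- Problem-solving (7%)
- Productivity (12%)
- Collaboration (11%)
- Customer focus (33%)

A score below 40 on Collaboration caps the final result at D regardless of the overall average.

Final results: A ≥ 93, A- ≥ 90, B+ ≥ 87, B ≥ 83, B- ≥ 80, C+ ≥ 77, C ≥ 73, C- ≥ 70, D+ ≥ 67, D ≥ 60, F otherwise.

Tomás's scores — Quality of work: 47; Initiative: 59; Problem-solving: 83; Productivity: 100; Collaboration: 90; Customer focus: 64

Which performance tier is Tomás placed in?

Collaboration score 90 ≥ 40: minimum met.
Weighted total:
  Quality of work 47 × 0.31 = 14.57
  Initiative 59 × 0.06 = 3.54
  Problem-solving 83 × 0.07 = 5.81
  Productivity 100 × 0.12 = 12
  Collaboration 90 × 0.11 = 9.9
  Customer focus 64 × 0.33 = 21.12
Sum = 66.94
66.94 is ≥ 60 and < 67 → D

D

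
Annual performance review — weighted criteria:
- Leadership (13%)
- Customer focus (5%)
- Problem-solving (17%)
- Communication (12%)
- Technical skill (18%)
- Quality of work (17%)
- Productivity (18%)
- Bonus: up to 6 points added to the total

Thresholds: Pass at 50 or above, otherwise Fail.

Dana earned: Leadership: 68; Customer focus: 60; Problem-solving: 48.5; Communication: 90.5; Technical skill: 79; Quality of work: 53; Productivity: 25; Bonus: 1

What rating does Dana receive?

Weighted total:
  Leadership 68 × 0.13 = 8.84
  Customer focus 60 × 0.05 = 3
  Problem-solving 48.5 × 0.17 = 8.245
  Communication 90.5 × 0.12 = 10.86
  Technical skill 79 × 0.18 = 14.22
  Quality of work 53 × 0.17 = 9.01
  Productivity 25 × 0.18 = 4.5
Sum = 58.675
Bonus: 58.675 + 1 = 59.675
59.675 ≥ 50 → Pass

Pass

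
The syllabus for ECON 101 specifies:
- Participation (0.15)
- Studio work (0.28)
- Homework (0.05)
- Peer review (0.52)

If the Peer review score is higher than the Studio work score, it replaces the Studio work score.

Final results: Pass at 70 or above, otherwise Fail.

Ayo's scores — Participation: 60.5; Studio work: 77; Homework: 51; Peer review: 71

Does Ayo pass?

Pass

Peer review (71) ≤ Studio work (77), so Studio work stays at 77.
Weighted total:
  Participation 60.5 × 0.15 = 9.075
  Studio work 77 × 0.28 = 21.56
  Homework 51 × 0.05 = 2.55
  Peer review 71 × 0.52 = 36.92
Sum = 70.105
70.105 ≥ 70 → Pass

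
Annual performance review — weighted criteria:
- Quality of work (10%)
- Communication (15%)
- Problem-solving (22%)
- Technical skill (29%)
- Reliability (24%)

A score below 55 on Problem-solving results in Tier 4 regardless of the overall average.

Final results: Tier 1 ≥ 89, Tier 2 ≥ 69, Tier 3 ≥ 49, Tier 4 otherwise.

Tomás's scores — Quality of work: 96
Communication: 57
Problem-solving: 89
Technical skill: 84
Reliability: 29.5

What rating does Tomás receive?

Tier 2

Problem-solving score 89 ≥ 55: minimum met.
Weighted total:
  Quality of work 96 × 0.1 = 9.6
  Communication 57 × 0.15 = 8.55
  Problem-solving 89 × 0.22 = 19.58
  Technical skill 84 × 0.29 = 24.36
  Reliability 29.5 × 0.24 = 7.08
Sum = 69.17
69.17 is ≥ 69 and < 89 → Tier 2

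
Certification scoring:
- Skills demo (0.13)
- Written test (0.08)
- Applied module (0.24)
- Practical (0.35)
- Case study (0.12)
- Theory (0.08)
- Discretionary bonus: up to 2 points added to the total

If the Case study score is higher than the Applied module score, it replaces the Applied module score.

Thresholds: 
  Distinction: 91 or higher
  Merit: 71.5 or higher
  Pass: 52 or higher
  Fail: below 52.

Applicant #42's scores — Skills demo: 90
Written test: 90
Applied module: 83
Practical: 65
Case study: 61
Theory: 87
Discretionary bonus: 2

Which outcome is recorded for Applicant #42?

Merit

Case study (61) ≤ Applied module (83), so Applied module stays at 83.
Weighted total:
  Skills demo 90 × 0.13 = 11.7
  Written test 90 × 0.08 = 7.2
  Applied module 83 × 0.24 = 19.92
  Practical 65 × 0.35 = 22.75
  Case study 61 × 0.12 = 7.32
  Theory 87 × 0.08 = 6.96
Sum = 75.85
Discretionary bonus: 75.85 + 2 = 77.85
77.85 is ≥ 71.5 and < 91 → Merit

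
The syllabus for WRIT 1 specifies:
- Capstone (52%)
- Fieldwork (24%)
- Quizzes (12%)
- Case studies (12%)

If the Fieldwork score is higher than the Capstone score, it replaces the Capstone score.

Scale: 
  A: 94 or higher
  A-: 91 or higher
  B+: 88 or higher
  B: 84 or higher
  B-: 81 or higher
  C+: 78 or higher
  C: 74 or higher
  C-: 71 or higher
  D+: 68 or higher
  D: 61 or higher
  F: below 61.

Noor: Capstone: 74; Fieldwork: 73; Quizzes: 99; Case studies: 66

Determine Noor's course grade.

Fieldwork (73) ≤ Capstone (74), so Capstone stays at 74.
Weighted total:
  Capstone 74 × 0.52 = 38.48
  Fieldwork 73 × 0.24 = 17.52
  Quizzes 99 × 0.12 = 11.88
  Case studies 66 × 0.12 = 7.92
Sum = 75.8
75.8 is ≥ 74 and < 78 → C

C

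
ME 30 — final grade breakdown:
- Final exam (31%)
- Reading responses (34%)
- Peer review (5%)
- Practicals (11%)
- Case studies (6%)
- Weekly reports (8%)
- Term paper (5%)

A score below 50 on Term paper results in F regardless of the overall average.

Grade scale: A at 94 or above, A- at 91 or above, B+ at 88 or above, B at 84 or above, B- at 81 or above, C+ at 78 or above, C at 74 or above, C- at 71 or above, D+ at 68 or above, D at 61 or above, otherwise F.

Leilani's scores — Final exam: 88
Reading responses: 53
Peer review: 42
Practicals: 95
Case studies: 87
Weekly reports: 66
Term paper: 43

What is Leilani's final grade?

F

Term paper score 43 < 50: minimum not met.
Weighted total:
  Final exam 88 × 0.31 = 27.28
  Reading responses 53 × 0.34 = 18.02
  Peer review 42 × 0.05 = 2.1
  Practicals 95 × 0.11 = 10.45
  Case studies 87 × 0.06 = 5.22
  Weekly reports 66 × 0.08 = 5.28
  Term paper 43 × 0.05 = 2.15
Sum = 70.5
Because the Term paper minimum was not met, the result is F.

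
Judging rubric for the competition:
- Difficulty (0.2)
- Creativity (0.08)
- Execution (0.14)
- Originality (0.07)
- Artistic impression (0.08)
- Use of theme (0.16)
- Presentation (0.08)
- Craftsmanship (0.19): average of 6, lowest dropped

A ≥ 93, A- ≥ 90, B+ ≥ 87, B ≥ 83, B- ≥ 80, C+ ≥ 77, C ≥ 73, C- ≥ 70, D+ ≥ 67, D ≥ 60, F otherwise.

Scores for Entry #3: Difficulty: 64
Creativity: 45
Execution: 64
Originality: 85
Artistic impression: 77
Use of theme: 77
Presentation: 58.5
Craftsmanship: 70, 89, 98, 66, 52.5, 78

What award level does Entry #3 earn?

D+

Craftsmanship: drop 52.5 → average of remaining 5 = 401/5 = 80.2
Weighted total:
  Difficulty 64 × 0.2 = 12.8
  Creativity 45 × 0.08 = 3.6
  Execution 64 × 0.14 = 8.96
  Originality 85 × 0.07 = 5.95
  Artistic impression 77 × 0.08 = 6.16
  Use of theme 77 × 0.16 = 12.32
  Presentation 58.5 × 0.08 = 4.68
  Craftsmanship 80.2 × 0.19 = 15.238
Sum = 69.708
69.708 is ≥ 67 and < 70 → D+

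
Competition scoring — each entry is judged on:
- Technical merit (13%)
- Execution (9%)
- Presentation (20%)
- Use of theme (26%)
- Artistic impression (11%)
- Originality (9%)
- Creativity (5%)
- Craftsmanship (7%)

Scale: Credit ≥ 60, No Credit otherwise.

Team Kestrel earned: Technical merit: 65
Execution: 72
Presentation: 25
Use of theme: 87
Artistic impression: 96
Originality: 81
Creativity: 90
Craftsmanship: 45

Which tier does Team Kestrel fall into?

Weighted total:
  Technical merit 65 × 0.13 = 8.45
  Execution 72 × 0.09 = 6.48
  Presentation 25 × 0.2 = 5
  Use of theme 87 × 0.26 = 22.62
  Artistic impression 96 × 0.11 = 10.56
  Originality 81 × 0.09 = 7.29
  Creativity 90 × 0.05 = 4.5
  Craftsmanship 45 × 0.07 = 3.15
Sum = 68.05
68.05 ≥ 60 → Credit

Credit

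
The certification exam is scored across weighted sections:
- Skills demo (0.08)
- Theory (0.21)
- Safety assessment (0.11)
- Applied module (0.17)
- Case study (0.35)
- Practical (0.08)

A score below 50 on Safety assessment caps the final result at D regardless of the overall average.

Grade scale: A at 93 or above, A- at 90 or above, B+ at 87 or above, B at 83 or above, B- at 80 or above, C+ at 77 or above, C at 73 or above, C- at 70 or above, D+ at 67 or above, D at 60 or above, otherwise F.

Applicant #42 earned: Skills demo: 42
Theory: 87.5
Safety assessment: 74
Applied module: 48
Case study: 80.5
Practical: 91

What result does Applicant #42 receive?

C

Safety assessment score 74 ≥ 50: minimum met.
Weighted total:
  Skills demo 42 × 0.08 = 3.36
  Theory 87.5 × 0.21 = 18.375
  Safety assessment 74 × 0.11 = 8.14
  Applied module 48 × 0.17 = 8.16
  Case study 80.5 × 0.35 = 28.175
  Practical 91 × 0.08 = 7.28
Sum = 73.49
73.49 is ≥ 73 and < 77 → C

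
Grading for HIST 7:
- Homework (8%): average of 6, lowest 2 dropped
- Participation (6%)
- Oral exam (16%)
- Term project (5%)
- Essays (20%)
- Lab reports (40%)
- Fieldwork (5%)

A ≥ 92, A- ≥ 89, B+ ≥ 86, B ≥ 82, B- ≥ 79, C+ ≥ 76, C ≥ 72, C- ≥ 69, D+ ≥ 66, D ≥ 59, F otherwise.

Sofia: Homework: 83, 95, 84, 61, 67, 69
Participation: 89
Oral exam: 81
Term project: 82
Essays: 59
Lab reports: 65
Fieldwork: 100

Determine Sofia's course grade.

Homework: drop 61, 67 → average of remaining 4 = 331/4 = 82.75
Weighted total:
  Homework 82.75 × 0.08 = 6.62
  Participation 89 × 0.06 = 5.34
  Oral exam 81 × 0.16 = 12.96
  Term project 82 × 0.05 = 4.1
  Essays 59 × 0.2 = 11.8
  Lab reports 65 × 0.4 = 26
  Fieldwork 100 × 0.05 = 5
Sum = 71.82
71.82 is ≥ 69 and < 72 → C-

C-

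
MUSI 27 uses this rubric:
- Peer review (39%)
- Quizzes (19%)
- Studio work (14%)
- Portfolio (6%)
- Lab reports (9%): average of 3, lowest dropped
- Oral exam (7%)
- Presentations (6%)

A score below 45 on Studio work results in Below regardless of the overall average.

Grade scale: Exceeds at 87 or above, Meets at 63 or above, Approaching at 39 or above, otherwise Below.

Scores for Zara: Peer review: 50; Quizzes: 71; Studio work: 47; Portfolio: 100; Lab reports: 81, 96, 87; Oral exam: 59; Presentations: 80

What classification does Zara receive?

Approaching

Lab reports: drop 81 → average of remaining 2 = 183/2 = 91.5
Studio work score 47 ≥ 45: minimum met.
Weighted total:
  Peer review 50 × 0.39 = 19.5
  Quizzes 71 × 0.19 = 13.49
  Studio work 47 × 0.14 = 6.58
  Portfolio 100 × 0.06 = 6
  Lab reports 91.5 × 0.09 = 8.235
  Oral exam 59 × 0.07 = 4.13
  Presentations 80 × 0.06 = 4.8
Sum = 62.735
62.735 is ≥ 39 and < 63 → Approaching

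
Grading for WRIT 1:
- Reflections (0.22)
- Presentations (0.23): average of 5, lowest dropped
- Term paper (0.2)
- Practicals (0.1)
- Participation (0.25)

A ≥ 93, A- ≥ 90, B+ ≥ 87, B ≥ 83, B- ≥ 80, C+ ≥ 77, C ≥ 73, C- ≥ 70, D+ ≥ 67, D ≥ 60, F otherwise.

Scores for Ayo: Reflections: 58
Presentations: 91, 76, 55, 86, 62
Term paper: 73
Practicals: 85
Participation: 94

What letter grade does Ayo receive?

C+

Presentations: drop 55 → average of remaining 4 = 315/4 = 78.75
Weighted total:
  Reflections 58 × 0.22 = 12.76
  Presentations 78.75 × 0.23 = 18.1125
  Term paper 73 × 0.2 = 14.6
  Practicals 85 × 0.1 = 8.5
  Participation 94 × 0.25 = 23.5
Sum = 77.4725
77.4725 is ≥ 77 and < 80 → C+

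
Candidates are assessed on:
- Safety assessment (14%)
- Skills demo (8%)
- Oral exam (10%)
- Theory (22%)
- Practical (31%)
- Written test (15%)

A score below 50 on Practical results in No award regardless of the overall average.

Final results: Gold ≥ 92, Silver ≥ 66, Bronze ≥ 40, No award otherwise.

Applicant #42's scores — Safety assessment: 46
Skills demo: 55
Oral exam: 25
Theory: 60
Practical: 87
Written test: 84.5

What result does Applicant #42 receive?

Silver

Practical score 87 ≥ 50: minimum met.
Weighted total:
  Safety assessment 46 × 0.14 = 6.44
  Skills demo 55 × 0.08 = 4.4
  Oral exam 25 × 0.1 = 2.5
  Theory 60 × 0.22 = 13.2
  Practical 87 × 0.31 = 26.97
  Written test 84.5 × 0.15 = 12.675
Sum = 66.185
66.185 is ≥ 66 and < 92 → Silver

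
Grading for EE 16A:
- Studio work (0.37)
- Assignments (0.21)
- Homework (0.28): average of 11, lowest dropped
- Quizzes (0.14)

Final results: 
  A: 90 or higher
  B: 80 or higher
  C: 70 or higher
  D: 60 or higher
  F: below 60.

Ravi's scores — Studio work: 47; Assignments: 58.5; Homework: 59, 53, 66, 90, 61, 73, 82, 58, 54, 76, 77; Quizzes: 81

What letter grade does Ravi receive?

Homework: drop 53 → average of remaining 10 = 696/10 = 69.6
Weighted total:
  Studio work 47 × 0.37 = 17.39
  Assignments 58.5 × 0.21 = 12.285
  Homework 69.6 × 0.28 = 19.488
  Quizzes 81 × 0.14 = 11.34
Sum = 60.503
60.503 is ≥ 60 and < 70 → D

D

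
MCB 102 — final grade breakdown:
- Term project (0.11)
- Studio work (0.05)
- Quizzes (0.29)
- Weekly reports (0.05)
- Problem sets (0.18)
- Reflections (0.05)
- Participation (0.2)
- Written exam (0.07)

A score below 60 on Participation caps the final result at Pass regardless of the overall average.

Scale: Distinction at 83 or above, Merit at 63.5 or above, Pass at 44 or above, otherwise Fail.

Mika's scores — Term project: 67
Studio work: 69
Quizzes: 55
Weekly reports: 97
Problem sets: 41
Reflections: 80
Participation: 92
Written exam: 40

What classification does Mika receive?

Participation score 92 ≥ 60: minimum met.
Weighted total:
  Term project 67 × 0.11 = 7.37
  Studio work 69 × 0.05 = 3.45
  Quizzes 55 × 0.29 = 15.95
  Weekly reports 97 × 0.05 = 4.85
  Problem sets 41 × 0.18 = 7.38
  Reflections 80 × 0.05 = 4
  Participation 92 × 0.2 = 18.4
  Written exam 40 × 0.07 = 2.8
Sum = 64.2
64.2 is ≥ 63.5 and < 83 → Merit

Merit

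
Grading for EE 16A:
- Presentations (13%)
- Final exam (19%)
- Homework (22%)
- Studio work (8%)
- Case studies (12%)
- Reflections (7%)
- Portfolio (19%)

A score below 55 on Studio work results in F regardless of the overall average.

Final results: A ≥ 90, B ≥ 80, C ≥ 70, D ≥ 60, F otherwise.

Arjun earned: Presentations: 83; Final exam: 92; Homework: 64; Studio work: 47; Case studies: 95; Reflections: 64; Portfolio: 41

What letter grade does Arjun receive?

Studio work score 47 < 55: minimum not met.
Weighted total:
  Presentations 83 × 0.13 = 10.79
  Final exam 92 × 0.19 = 17.48
  Homework 64 × 0.22 = 14.08
  Studio work 47 × 0.08 = 3.76
  Case studies 95 × 0.12 = 11.4
  Reflections 64 × 0.07 = 4.48
  Portfolio 41 × 0.19 = 7.79
Sum = 69.78
Because the Studio work minimum was not met, the result is F.

F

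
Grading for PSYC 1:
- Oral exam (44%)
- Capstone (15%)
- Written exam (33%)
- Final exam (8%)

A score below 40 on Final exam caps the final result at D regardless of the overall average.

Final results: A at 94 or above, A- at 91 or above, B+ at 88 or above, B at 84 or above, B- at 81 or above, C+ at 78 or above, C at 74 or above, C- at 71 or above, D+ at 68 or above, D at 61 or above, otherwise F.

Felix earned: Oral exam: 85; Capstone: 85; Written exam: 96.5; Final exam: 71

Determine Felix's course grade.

Final exam score 71 ≥ 40: minimum met.
Weighted total:
  Oral exam 85 × 0.44 = 37.4
  Capstone 85 × 0.15 = 12.75
  Written exam 96.5 × 0.33 = 31.845
  Final exam 71 × 0.08 = 5.68
Sum = 87.675
87.675 is ≥ 84 and < 88 → B

B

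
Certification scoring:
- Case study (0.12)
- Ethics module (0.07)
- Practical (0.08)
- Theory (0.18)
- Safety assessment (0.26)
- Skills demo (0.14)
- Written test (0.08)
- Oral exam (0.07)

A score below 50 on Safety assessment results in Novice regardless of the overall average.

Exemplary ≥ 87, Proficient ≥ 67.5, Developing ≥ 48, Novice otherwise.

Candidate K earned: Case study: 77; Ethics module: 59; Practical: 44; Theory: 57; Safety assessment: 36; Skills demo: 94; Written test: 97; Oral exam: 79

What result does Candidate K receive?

Novice

Safety assessment score 36 < 50: minimum not met.
Weighted total:
  Case study 77 × 0.12 = 9.24
  Ethics module 59 × 0.07 = 4.13
  Practical 44 × 0.08 = 3.52
  Theory 57 × 0.18 = 10.26
  Safety assessment 36 × 0.26 = 9.36
  Skills demo 94 × 0.14 = 13.16
  Written test 97 × 0.08 = 7.76
  Oral exam 79 × 0.07 = 5.53
Sum = 62.96
Because the Safety assessment minimum was not met, the result is Novice.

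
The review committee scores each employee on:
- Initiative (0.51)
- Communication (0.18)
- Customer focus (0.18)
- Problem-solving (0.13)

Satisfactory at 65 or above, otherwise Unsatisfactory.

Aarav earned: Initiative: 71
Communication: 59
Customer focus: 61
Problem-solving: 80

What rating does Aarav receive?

Weighted total:
  Initiative 71 × 0.51 = 36.21
  Communication 59 × 0.18 = 10.62
  Customer focus 61 × 0.18 = 10.98
  Problem-solving 80 × 0.13 = 10.4
Sum = 68.21
68.21 ≥ 65 → Satisfactory

Satisfactory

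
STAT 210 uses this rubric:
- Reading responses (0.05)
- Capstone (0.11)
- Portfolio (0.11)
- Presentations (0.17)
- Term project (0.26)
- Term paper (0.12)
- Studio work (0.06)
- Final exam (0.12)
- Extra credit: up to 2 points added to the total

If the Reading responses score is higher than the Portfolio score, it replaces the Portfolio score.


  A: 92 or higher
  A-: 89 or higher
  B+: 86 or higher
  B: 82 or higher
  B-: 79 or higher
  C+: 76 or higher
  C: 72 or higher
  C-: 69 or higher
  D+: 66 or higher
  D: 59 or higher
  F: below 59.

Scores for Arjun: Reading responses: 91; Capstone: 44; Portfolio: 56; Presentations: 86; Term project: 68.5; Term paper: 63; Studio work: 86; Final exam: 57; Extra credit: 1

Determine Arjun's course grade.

Reading responses (91) > Portfolio (56), so Portfolio counts as 91.
Weighted total:
  Reading responses 91 × 0.05 = 4.55
  Capstone 44 × 0.11 = 4.84
  Portfolio 91 × 0.11 = 10.01
  Presentations 86 × 0.17 = 14.62
  Term project 68.5 × 0.26 = 17.81
  Term paper 63 × 0.12 = 7.56
  Studio work 86 × 0.06 = 5.16
  Final exam 57 × 0.12 = 6.84
Sum = 71.39
Extra credit: 71.39 + 1 = 72.39
72.39 is ≥ 72 and < 76 → C

C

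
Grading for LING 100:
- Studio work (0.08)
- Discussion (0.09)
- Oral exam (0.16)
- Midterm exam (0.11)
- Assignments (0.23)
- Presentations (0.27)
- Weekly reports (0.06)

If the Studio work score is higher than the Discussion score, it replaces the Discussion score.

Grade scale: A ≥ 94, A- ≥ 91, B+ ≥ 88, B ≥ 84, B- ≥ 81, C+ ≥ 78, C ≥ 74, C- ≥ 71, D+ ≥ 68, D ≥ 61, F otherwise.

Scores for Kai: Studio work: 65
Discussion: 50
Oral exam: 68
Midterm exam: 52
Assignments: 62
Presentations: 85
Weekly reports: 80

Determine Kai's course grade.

Studio work (65) > Discussion (50), so Discussion counts as 65.
Weighted total:
  Studio work 65 × 0.08 = 5.2
  Discussion 65 × 0.09 = 5.85
  Oral exam 68 × 0.16 = 10.88
  Midterm exam 52 × 0.11 = 5.72
  Assignments 62 × 0.23 = 14.26
  Presentations 85 × 0.27 = 22.95
  Weekly reports 80 × 0.06 = 4.8
Sum = 69.66
69.66 is ≥ 68 and < 71 → D+

D+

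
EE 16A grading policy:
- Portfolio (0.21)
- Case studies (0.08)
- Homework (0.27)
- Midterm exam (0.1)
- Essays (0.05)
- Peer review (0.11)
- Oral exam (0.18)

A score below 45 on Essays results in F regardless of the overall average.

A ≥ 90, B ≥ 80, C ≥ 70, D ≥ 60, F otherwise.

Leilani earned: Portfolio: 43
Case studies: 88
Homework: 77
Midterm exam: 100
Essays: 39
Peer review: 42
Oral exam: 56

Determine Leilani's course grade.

Essays score 39 < 45: minimum not met.
Weighted total:
  Portfolio 43 × 0.21 = 9.03
  Case studies 88 × 0.08 = 7.04
  Homework 77 × 0.27 = 20.79
  Midterm exam 100 × 0.1 = 10
  Essays 39 × 0.05 = 1.95
  Peer review 42 × 0.11 = 4.62
  Oral exam 56 × 0.18 = 10.08
Sum = 63.51
Because the Essays minimum was not met, the result is F.

F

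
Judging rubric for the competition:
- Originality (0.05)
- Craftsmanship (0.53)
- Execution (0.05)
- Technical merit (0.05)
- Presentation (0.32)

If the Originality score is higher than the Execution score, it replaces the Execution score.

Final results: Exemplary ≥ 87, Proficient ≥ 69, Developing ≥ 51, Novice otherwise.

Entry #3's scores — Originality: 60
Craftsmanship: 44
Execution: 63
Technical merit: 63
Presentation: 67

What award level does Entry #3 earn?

Originality (60) ≤ Execution (63), so Execution stays at 63.
Weighted total:
  Originality 60 × 0.05 = 3
  Craftsmanship 44 × 0.53 = 23.32
  Execution 63 × 0.05 = 3.15
  Technical merit 63 × 0.05 = 3.15
  Presentation 67 × 0.32 = 21.44
Sum = 54.06
54.06 is ≥ 51 and < 69 → Developing

Developing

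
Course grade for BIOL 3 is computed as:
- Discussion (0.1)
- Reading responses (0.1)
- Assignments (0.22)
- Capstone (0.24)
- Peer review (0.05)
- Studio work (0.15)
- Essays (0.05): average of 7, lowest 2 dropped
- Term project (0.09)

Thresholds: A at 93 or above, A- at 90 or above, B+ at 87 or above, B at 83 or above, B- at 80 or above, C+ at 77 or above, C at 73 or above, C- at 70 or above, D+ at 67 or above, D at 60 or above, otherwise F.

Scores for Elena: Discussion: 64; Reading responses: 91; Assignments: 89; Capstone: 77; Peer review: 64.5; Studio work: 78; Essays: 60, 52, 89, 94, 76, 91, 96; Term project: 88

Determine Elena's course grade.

Essays: drop 52, 60 → average of remaining 5 = 446/5 = 89.2
Weighted total:
  Discussion 64 × 0.1 = 6.4
  Reading responses 91 × 0.1 = 9.1
  Assignments 89 × 0.22 = 19.58
  Capstone 77 × 0.24 = 18.48
  Peer review 64.5 × 0.05 = 3.225
  Studio work 78 × 0.15 = 11.7
  Essays 89.2 × 0.05 = 4.46
  Term project 88 × 0.09 = 7.92
Sum = 80.865
80.865 is ≥ 80 and < 83 → B-

B-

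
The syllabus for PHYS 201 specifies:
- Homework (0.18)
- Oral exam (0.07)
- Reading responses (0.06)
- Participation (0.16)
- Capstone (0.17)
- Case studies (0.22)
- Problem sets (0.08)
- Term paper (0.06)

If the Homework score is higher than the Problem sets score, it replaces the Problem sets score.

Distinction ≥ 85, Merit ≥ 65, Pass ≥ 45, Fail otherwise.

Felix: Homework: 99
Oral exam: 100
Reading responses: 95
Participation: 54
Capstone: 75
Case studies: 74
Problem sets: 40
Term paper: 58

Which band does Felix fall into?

Merit

Homework (99) > Problem sets (40), so Problem sets counts as 99.
Weighted total:
  Homework 99 × 0.18 = 17.82
  Oral exam 100 × 0.07 = 7
  Reading responses 95 × 0.06 = 5.7
  Participation 54 × 0.16 = 8.64
  Capstone 75 × 0.17 = 12.75
  Case studies 74 × 0.22 = 16.28
  Problem sets 99 × 0.08 = 7.92
  Term paper 58 × 0.06 = 3.48
Sum = 79.59
79.59 is ≥ 65 and < 85 → Merit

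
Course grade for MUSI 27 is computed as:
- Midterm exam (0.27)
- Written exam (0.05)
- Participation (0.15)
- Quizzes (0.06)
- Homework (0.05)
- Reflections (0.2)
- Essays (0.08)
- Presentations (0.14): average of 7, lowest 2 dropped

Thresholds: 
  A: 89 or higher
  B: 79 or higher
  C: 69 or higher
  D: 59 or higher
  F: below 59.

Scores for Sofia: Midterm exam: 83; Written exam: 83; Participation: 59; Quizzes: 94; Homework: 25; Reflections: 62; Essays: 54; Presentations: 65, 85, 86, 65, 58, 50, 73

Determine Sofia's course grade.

C

Presentations: drop 50, 58 → average of remaining 5 = 374/5 = 74.8
Weighted total:
  Midterm exam 83 × 0.27 = 22.41
  Written exam 83 × 0.05 = 4.15
  Participation 59 × 0.15 = 8.85
  Quizzes 94 × 0.06 = 5.64
  Homework 25 × 0.05 = 1.25
  Reflections 62 × 0.2 = 12.4
  Essays 54 × 0.08 = 4.32
  Presentations 74.8 × 0.14 = 10.472
Sum = 69.492
69.492 is ≥ 69 and < 79 → C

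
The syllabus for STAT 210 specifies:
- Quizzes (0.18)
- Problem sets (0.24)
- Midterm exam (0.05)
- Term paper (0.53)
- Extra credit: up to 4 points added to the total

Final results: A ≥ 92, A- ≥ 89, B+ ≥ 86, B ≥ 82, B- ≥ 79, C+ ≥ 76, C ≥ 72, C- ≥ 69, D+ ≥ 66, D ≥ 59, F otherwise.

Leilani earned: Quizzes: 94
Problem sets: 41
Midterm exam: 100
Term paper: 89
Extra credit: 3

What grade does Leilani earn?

B-

Weighted total:
  Quizzes 94 × 0.18 = 16.92
  Problem sets 41 × 0.24 = 9.84
  Midterm exam 100 × 0.05 = 5
  Term paper 89 × 0.53 = 47.17
Sum = 78.93
Extra credit: 78.93 + 3 = 81.93
81.93 is ≥ 79 and < 82 → B-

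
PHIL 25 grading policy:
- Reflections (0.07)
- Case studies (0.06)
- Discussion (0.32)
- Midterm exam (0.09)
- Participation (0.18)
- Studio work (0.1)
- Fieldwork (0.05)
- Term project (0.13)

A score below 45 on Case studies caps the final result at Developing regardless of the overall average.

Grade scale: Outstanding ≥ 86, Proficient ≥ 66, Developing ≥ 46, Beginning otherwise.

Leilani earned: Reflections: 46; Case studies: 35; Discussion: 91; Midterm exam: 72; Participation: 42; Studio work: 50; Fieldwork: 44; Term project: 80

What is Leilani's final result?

Case studies score 35 < 45: minimum not met.
Weighted total:
  Reflections 46 × 0.07 = 3.22
  Case studies 35 × 0.06 = 2.1
  Discussion 91 × 0.32 = 29.12
  Midterm exam 72 × 0.09 = 6.48
  Participation 42 × 0.18 = 7.56
  Studio work 50 × 0.1 = 5
  Fieldwork 44 × 0.05 = 2.2
  Term project 80 × 0.13 = 10.4
Sum = 66.08
66.08 would be Proficient; cap at Developing applies → Developing.

Developing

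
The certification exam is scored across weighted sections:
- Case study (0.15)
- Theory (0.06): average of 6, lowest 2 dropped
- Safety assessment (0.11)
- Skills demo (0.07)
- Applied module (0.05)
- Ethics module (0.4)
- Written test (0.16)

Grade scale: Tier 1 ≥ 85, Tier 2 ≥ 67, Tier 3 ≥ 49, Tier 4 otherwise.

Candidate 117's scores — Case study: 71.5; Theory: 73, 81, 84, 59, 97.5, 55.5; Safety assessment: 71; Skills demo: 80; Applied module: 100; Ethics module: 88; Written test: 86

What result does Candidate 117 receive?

Tier 2

Theory: drop 55.5, 59 → average of remaining 4 = 335.5/4 = 83.875
Weighted total:
  Case study 71.5 × 0.15 = 10.725
  Theory 83.875 × 0.06 = 5.0325
  Safety assessment 71 × 0.11 = 7.81
  Skills demo 80 × 0.07 = 5.6
  Applied module 100 × 0.05 = 5
  Ethics module 88 × 0.4 = 35.2
  Written test 86 × 0.16 = 13.76
Sum = 83.1275
83.1275 is ≥ 67 and < 85 → Tier 2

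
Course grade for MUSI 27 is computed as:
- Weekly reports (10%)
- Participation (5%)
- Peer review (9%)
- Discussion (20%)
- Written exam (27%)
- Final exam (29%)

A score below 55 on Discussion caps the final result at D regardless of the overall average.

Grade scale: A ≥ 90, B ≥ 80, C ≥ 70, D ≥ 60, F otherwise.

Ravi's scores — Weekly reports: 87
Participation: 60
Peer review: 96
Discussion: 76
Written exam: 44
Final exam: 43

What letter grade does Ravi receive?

F

Discussion score 76 ≥ 55: minimum met.
Weighted total:
  Weekly reports 87 × 0.1 = 8.7
  Participation 60 × 0.05 = 3
  Peer review 96 × 0.09 = 8.64
  Discussion 76 × 0.2 = 15.2
  Written exam 44 × 0.27 = 11.88
  Final exam 43 × 0.29 = 12.47
Sum = 59.89
59.89 < 60 → F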